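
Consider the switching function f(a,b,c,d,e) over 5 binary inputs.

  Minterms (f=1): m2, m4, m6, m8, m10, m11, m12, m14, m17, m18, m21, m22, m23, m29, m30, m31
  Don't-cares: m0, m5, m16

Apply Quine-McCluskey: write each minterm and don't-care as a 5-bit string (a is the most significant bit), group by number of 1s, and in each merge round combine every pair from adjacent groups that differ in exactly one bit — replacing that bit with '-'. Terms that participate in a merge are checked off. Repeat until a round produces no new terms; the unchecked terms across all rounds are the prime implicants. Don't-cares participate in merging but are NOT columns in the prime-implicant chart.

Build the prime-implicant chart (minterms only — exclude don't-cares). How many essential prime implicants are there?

[col 0] 00000*, 00010*, 00100*, 00101*, 00110*, 01000*, 01010*, 01011*, 01100*, 01110*, 10000*, 10001*, 10010*, 10101*, 10110*, 10111*, 11101*, 11110*, 11111*
[col 1] -0000*, -0010*, -0101, -0110*, -1110*, 0-000*, 0-010*, 0-100*, 0-110*, 00-00*, 00-10*, 000-0*, 001-0*, 0010-, 01-00*, 01-10*, 010-0*, 0101-, 011-0*, 1-101*, 1-110*, 1-111*, 10-01, 10-10*, 100-0*, 1000-, 101-1*, 1011-*, 111-1*, 1111-*
[col 2] --110, -0-10, -00-0, 0--00*, 0--10*, 0-0-0*, 0-1-0*, 00--0*, 01--0*, 1-1-1, 1-11-
[col 3] 0---0
Prime implicants: --110, -0-10, -00-0, -0101, 0---0, 0010-, 0101-, 1-1-1, 1-11-, 10-01, 1000-
PI chart (minterm → PIs covering it):
  2 | -0-10,-00-0,0---0
  4 | 0---0,0010-
  6 | --110,-0-10,0---0
  8 | 0---0  (sole → essential)
  10 | 0---0,0101-
  11 | 0101-  (sole → essential)
  12 | 0---0  (sole → essential)
  14 | --110,0---0
  17 | 10-01,1000-
  18 | -0-10,-00-0
  21 | -0101,1-1-1,10-01
  22 | --110,-0-10,1-11-
  23 | 1-1-1,1-11-
  29 | 1-1-1  (sole → essential)
  30 | --110,1-11-
  31 | 1-1-1,1-11-
Essential prime implicants: 0---0, 0101-, 1-1-1

3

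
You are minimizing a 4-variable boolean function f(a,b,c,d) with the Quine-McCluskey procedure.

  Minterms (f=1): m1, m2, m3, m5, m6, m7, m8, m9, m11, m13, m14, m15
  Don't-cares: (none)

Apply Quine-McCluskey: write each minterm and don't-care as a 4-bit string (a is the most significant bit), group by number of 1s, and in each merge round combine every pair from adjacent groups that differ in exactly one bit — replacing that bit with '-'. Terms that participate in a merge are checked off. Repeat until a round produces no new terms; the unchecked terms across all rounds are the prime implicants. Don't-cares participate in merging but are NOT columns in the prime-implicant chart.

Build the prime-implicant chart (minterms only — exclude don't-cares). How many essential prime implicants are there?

4

Round 0: 0001✓ 0010✓ 0011✓ 0101✓ 0110✓ 0111✓ 1000✓ 1001✓ 1011✓ 1101✓ 1110✓ 1111✓
Round 1: -001✓ -011✓ -101✓ -110✓ -111✓ 0-01✓ 0-10✓ 0-11✓ 00-1✓ 001-✓ 01-1✓ 011-✓ 1-01✓ 1-11✓ 10-1✓ 100- 11-1✓ 111-✓
Round 2: --01✓ --11✓ -0-1✓ -1-1✓ -11- 0--1✓ 0-1- 1--1✓
Round 3: ---1
PIs = {---1, -11-, 0-1-, 100-}
Coverage chart:
  m1: ---1 ←essential
  m2: 0-1- ←essential
  m3: ---1,0-1-
  m5: ---1 ←essential
  m6: -11-,0-1-
  m7: ---1,-11-,0-1-
  m8: 100- ←essential
  m9: ---1,100-
  m11: ---1 ←essential
  m13: ---1 ←essential
  m14: -11- ←essential
  m15: ---1,-11-
Essential: ---1, -11-, 0-1-, 100-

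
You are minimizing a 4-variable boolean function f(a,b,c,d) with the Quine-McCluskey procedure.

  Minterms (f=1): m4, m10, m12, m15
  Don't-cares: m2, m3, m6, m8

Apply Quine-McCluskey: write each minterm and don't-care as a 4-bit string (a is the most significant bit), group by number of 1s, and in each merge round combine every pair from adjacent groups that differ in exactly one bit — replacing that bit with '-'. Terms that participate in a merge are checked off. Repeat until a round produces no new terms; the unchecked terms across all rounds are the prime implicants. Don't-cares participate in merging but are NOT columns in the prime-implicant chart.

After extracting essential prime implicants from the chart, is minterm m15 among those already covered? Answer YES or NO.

size-2^0 implicants → 0010(✓)  0011(✓)  0100(✓)  0110(✓)  1000(✓)  1010(✓)  1100(✓)  1111
size-2^1 implicants → -010  -100  0-10  001-  01-0  1-00  10-0
Unchecked terms (primes): -010, -100, 0-10, 001-, 01-0, 1-00, 10-0, 1111
Minterm coverage:
  m4 ⊆ -100,01-0
  m10 ⊆ -010,10-0
  m12 ⊆ -100,1-00
  m15 ⊆ 1111 [E]
E = {1111}

YES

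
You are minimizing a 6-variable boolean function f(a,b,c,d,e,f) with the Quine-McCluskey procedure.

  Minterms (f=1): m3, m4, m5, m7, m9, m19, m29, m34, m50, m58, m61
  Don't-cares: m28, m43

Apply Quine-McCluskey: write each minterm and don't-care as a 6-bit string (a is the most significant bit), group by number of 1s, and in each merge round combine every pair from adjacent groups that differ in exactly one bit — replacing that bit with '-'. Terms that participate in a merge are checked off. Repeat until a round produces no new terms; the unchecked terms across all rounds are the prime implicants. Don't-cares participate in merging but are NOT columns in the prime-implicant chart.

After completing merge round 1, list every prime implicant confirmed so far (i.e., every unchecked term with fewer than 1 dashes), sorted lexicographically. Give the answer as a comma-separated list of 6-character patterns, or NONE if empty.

Round 0: 000011✓ 000100✓ 000101✓ 000111✓ 001001 010011✓ 011100✓ 011101✓ 100010✓ 101011 110010✓ 111010✓ 111101✓
Round 1: -11101 0-0011 000-11 0001-1 00010- 01110- 1-0010 11-010
PIs = {-11101, 0-0011, 000-11, 0001-1, 00010-, 001001, 01110-, 1-0010, 101011, 11-010}

001001, 101011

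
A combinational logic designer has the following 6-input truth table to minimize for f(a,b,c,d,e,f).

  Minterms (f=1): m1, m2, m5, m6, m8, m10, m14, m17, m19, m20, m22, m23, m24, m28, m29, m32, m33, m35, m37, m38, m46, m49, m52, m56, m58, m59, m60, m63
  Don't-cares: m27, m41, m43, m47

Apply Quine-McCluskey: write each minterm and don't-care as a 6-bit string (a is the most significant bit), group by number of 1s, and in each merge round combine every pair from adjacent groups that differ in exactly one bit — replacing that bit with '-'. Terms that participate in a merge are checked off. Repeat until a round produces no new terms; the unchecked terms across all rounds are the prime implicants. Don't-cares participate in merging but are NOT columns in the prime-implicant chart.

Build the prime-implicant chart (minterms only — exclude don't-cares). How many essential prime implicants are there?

Round 0: 000001✓ 000010✓ 000101✓ 000110✓ 001000✓ 001010✓ 001110✓ 010001✓ 010011✓ 010100✓ 010110✓ 010111✓ 011000✓ 011011✓ 011100✓ 011101✓ 100000✓ 100001✓ 100011✓ 100101✓ 100110✓ 101001✓ 101011✓ 101110✓ 101111✓ 110001✓ 110100✓ 111000✓ 111010✓ 111011✓ 111100✓ 111111✓
Round 1: -00001✓ -00101✓ -00110✓ -01110✓ -10001✓ -10100✓ -11000✓ -11011 -11100✓ 0-0001✓ 0-0110 0-1000 00-010✓ 00-110✓ 000-01✓ 000-10✓ 001-10✓ 0010-0 01-011 01-100✓ 010-11 0100-1 0101-0 01011- 011-00✓ 01110- 1-0001✓ 1-1011✓ 1-1111✓ 10-001✓ 10-011✓ 10-110✓ 100-01✓ 1000-1✓ 10000- 101-11✓ 1010-1✓ 10111- 11-100✓ 111-00✓ 111-11✓ 1110-0 11101-
Round 2: --0001 -0-110 -00-01 -1-100 -11-00 00--10 1-1-11 10-0-1
PIs = {--0001, -0-110, -00-01, -1-100, -11-00, -11011, 0-0110, 0-1000, 00--10, 0010-0, 01-011, 010-11, 0100-1, 0101-0, 01011-, 01110-, 1-1-11, 10-0-1, 10000-, 10111-, 1110-0, 11101-}
Coverage chart:
  m1: --0001,-00-01
  m2: 00--10 ←essential
  m5: -00-01 ←essential
  m6: -0-110,0-0110,00--10
  m8: 0-1000,0010-0
  m10: 00--10,0010-0
  m14: -0-110,00--10
  m17: --0001,0100-1
  m19: 01-011,010-11,0100-1
  m20: -1-100,0101-0
  m22: 0-0110,0101-0,01011-
  m23: 010-11,01011-
  m24: -11-00,0-1000
  m28: -1-100,-11-00,01110-
  m29: 01110- ←essential
  m32: 10000- ←essential
  m33: --0001,-00-01,10-0-1,10000-
  m35: 10-0-1 ←essential
  m37: -00-01 ←essential
  m38: -0-110 ←essential
  m46: -0-110,10111-
  m49: --0001 ←essential
  m52: -1-100 ←essential
  m56: -11-00,1110-0
  m58: 1110-0,11101-
  m59: -11011,1-1-11,11101-
  m60: -1-100,-11-00
  m63: 1-1-11 ←essential
Essential: --0001, -0-110, -00-01, -1-100, 00--10, 01110-, 1-1-11, 10-0-1, 10000-

9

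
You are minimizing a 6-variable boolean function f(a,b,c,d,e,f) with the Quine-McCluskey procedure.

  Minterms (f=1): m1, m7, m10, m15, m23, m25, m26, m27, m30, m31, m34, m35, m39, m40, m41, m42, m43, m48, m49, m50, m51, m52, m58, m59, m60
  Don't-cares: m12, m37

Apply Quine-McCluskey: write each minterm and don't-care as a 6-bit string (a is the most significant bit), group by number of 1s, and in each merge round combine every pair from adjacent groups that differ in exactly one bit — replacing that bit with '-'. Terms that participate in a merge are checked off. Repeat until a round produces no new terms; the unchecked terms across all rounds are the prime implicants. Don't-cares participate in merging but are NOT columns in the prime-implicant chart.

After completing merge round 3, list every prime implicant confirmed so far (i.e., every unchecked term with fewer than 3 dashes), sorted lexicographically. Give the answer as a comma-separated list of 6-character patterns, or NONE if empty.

--1010, -00111, -1101-, 0--111, 000001, 001100, 011-1-, 0110-1, 100-11, 1001-1, 1010--, 11-100, 110-00, 1100--

[col 0] 000001, 000111*, 001010*, 001100, 001111*, 010111*, 011001*, 011010*, 011011*, 011110*, 011111*, 100010*, 100011*, 100101*, 100111*, 101000*, 101001*, 101010*, 101011*, 110000*, 110001*, 110010*, 110011*, 110100*, 111010*, 111011*, 111100*
[col 1] -00111, -01010*, -11010*, -11011*, 0-0111*, 0-1010*, 0-1111*, 00-111*, 01-111*, 011-10*, 011-11*, 0110-1, 01101-*, 01111-*, 1-0010*, 1-0011*, 1-1010*, 1-1011*, 10-010*, 10-011*, 100-11, 10001-*, 1001-1, 1010-0*, 1010-1*, 10100-*, 10101-*, 11-010*, 11-011*, 11-100, 110-00, 1100-0*, 1100-1*, 11000-*, 11001-*, 11101-*
[col 2] --1010, -1101-, 0--111, 011-1-, 1--010*, 1--011*, 1-001-*, 1-101-*, 10-01-*, 1010--, 11-01-*, 1100--
[col 3] 1--01-
Prime implicants: --1010, -00111, -1101-, 0--111, 000001, 001100, 011-1-, 0110-1, 1--01-, 100-11, 1001-1, 1010--, 11-100, 110-00, 1100--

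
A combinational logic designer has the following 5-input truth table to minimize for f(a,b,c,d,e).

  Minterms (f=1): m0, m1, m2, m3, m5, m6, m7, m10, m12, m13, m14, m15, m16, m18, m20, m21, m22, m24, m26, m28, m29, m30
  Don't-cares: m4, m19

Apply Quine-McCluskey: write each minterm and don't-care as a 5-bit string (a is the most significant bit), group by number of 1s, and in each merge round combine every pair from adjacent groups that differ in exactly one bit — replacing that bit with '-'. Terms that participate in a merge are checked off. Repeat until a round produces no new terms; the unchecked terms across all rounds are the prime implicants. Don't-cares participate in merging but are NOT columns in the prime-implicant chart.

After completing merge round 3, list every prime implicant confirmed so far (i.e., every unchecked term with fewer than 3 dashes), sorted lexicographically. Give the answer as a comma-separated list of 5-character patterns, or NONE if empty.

-001-

Round 0: 00000✓ 00001✓ 00010✓ 00011✓ 00100✓ 00101✓ 00110✓ 00111✓ 01010✓ 01100✓ 01101✓ 01110✓ 01111✓ 10000✓ 10010✓ 10011✓ 10100✓ 10101✓ 10110✓ 11000✓ 11010✓ 11100✓ 11101✓ 11110✓
Round 1: -0000✓ -0010✓ -0011✓ -0100✓ -0101✓ -0110✓ -1010✓ -1100✓ -1101✓ -1110✓ 0-010✓ 0-100✓ 0-101✓ 0-110✓ 0-111✓ 00-00✓ 00-01✓ 00-10✓ 00-11✓ 000-0✓ 000-1✓ 0000-✓ 0001-✓ 001-0✓ 001-1✓ 0010-✓ 0011-✓ 01-10✓ 011-0✓ 011-1✓ 0110-✓ 0111-✓ 1-000✓ 1-010✓ 1-100✓ 1-101✓ 1-110✓ 10-00✓ 10-10✓ 100-0✓ 1001-✓ 101-0✓ 1010-✓ 11-00✓ 11-10✓ 110-0✓ 111-0✓ 1110-✓
Round 2: --010✓ --100✓ --101✓ --110✓ -0-00✓ -0-10✓ -00-0✓ -001- -01-0✓ -010-✓ -1-10✓ -11-0✓ -110-✓ 0--10✓ 0-1-0✓ 0-1-1✓ 0-10-✓ 0-11-✓ 00--0✓ 00--1✓ 00-0-✓ 00-1-✓ 000--✓ 001--✓ 011--✓ 1--00✓ 1--10✓ 1-0-0✓ 1-1-0✓ 1-10-✓ 10--0✓ 11--0✓
Round 3: ---10 --1-0 --10- -0--0 0-1-- 00--- 1---0
PIs = {---10, --1-0, --10-, -0--0, -001-, 0-1--, 00---, 1---0}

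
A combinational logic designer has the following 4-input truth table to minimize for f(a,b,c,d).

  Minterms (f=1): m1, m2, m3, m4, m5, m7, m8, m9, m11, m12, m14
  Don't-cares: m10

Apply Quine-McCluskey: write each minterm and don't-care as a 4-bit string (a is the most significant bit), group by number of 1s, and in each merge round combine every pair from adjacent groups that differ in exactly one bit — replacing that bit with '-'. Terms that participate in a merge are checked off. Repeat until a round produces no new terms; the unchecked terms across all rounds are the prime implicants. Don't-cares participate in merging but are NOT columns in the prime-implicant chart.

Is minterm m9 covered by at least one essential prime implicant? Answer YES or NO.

size-2^0 implicants → 0001(✓)  0010(✓)  0011(✓)  0100(✓)  0101(✓)  0111(✓)  1000(✓)  1001(✓)  1010(✓)  1011(✓)  1100(✓)  1110(✓)
size-2^1 implicants → -001(✓)  -010(✓)  -011(✓)  -100  0-01(✓)  0-11(✓)  00-1(✓)  001-(✓)  01-1(✓)  010-  1-00(✓)  1-10(✓)  10-0(✓)  10-1(✓)  100-(✓)  101-(✓)  11-0(✓)
size-2^2 implicants → -0-1  -01-  0--1  1--0  10--
Unchecked terms (primes): -0-1, -01-, -100, 0--1, 010-, 1--0, 10--
Minterm coverage:
  m1 ⊆ -0-1,0--1
  m2 ⊆ -01- [E]
  m3 ⊆ -0-1,-01-,0--1
  m4 ⊆ -100,010-
  m5 ⊆ 0--1,010-
  m7 ⊆ 0--1 [E]
  m8 ⊆ 1--0,10--
  m9 ⊆ -0-1,10--
  m11 ⊆ -0-1,-01-,10--
  m12 ⊆ -100,1--0
  m14 ⊆ 1--0 [E]
E = {-01-, 0--1, 1--0}

NO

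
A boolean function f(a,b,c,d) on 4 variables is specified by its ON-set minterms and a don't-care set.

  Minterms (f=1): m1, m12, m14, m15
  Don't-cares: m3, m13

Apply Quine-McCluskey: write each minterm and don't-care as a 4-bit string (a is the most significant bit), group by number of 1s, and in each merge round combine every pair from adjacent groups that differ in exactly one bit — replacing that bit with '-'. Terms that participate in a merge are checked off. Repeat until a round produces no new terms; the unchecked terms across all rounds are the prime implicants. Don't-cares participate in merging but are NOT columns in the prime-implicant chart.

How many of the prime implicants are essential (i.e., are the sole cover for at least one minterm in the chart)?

2

size-2^0 implicants → 0001(✓)  0011(✓)  1100(✓)  1101(✓)  1110(✓)  1111(✓)
size-2^1 implicants → 00-1  11-0(✓)  11-1(✓)  110-(✓)  111-(✓)
size-2^2 implicants → 11--
Unchecked terms (primes): 00-1, 11--
Minterm coverage:
  m1 ⊆ 00-1 [E]
  m12 ⊆ 11-- [E]
  m14 ⊆ 11-- [E]
  m15 ⊆ 11-- [E]
E = {00-1, 11--}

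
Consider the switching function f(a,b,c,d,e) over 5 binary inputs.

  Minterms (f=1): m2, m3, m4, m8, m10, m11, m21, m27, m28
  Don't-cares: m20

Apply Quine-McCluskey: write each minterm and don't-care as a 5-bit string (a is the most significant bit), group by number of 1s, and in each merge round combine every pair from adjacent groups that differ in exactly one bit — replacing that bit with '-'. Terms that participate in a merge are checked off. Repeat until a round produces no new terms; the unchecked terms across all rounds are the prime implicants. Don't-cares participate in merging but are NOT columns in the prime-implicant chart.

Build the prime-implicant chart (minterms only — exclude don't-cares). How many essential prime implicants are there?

6

size-2^0 implicants → 00010(✓)  00011(✓)  00100(✓)  01000(✓)  01010(✓)  01011(✓)  10100(✓)  10101(✓)  11011(✓)  11100(✓)
size-2^1 implicants → -0100  -1011  0-010(✓)  0-011(✓)  0001-(✓)  010-0  0101-(✓)  1-100  1010-
size-2^2 implicants → 0-01-
Unchecked terms (primes): -0100, -1011, 0-01-, 010-0, 1-100, 1010-
Minterm coverage:
  m2 ⊆ 0-01- [E]
  m3 ⊆ 0-01- [E]
  m4 ⊆ -0100 [E]
  m8 ⊆ 010-0 [E]
  m10 ⊆ 0-01-,010-0
  m11 ⊆ -1011,0-01-
  m21 ⊆ 1010- [E]
  m27 ⊆ -1011 [E]
  m28 ⊆ 1-100 [E]
E = {-0100, -1011, 0-01-, 010-0, 1-100, 1010-}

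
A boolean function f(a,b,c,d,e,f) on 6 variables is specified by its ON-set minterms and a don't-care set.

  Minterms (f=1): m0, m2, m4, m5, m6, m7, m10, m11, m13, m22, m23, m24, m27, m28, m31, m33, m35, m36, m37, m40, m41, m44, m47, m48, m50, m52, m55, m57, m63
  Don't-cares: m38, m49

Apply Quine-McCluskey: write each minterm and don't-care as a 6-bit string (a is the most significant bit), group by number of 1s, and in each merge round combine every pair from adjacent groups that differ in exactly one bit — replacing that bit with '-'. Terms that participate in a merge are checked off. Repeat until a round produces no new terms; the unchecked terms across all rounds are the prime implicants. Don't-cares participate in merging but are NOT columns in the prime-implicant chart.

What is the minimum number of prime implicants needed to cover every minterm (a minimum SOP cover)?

14

size-2^0 implicants → 000000(✓)  000010(✓)  000100(✓)  000101(✓)  000110(✓)  000111(✓)  001010(✓)  001011(✓)  001101(✓)  010110(✓)  010111(✓)  011000(✓)  011011(✓)  011100(✓)  011111(✓)  100001(✓)  100011(✓)  100100(✓)  100101(✓)  100110(✓)  101000(✓)  101001(✓)  101100(✓)  101111(✓)  110000(✓)  110001(✓)  110010(✓)  110100(✓)  110111(✓)  111001(✓)  111111(✓)
size-2^1 implicants → -00100(✓)  -00101(✓)  -00110(✓)  -10111(✓)  -11111(✓)  0-0110(✓)  0-0111(✓)  0-1011  00-010  00-101  000-00(✓)  000-10(✓)  0000-0(✓)  0001-0(✓)  0001-1(✓)  00010-(✓)  00011-(✓)  00101-  01-111(✓)  01011-(✓)  011-00  011-11  1-0001(✓)  1-0100  1-1001(✓)  1-1111  10-001(✓)  10-100  100-01  1000-1  1001-0(✓)  10010-(✓)  101-00  10100-  11-001(✓)  11-111(✓)  110-00  1100-0  11000-
size-2^2 implicants → -001-0  -0010-  -1-111  0-011-  000--0  0001--  1--001
Unchecked terms (primes): -001-0, -0010-, -1-111, 0-011-, 0-1011, 00-010, 00-101, 000--0, 0001--, 00101-, 011-00, 011-11, 1--001, 1-0100, 1-1111, 10-100, 100-01, 1000-1, 101-00, 10100-, 110-00, 1100-0, 11000-
Minterm coverage:
  m0 ⊆ 000--0 [E]
  m2 ⊆ 00-010,000--0
  m4 ⊆ -001-0,-0010-,000--0,0001--
  m5 ⊆ -0010-,00-101,0001--
  m6 ⊆ -001-0,0-011-,000--0,0001--
  m7 ⊆ 0-011-,0001--
  m10 ⊆ 00-010,00101-
  m11 ⊆ 0-1011,00101-
  m13 ⊆ 00-101 [E]
  m22 ⊆ 0-011- [E]
  m23 ⊆ -1-111,0-011-
  m24 ⊆ 011-00 [E]
  m27 ⊆ 0-1011,011-11
  m28 ⊆ 011-00 [E]
  m31 ⊆ -1-111,011-11
  m33 ⊆ 1--001,100-01,1000-1
  m35 ⊆ 1000-1 [E]
  m36 ⊆ -001-0,-0010-,1-0100,10-100
  m37 ⊆ -0010-,100-01
  m40 ⊆ 101-00,10100-
  m41 ⊆ 1--001,10100-
  m44 ⊆ 10-100,101-00
  m47 ⊆ 1-1111 [E]
  m48 ⊆ 110-00,1100-0,11000-
  m50 ⊆ 1100-0 [E]
  m52 ⊆ 1-0100,110-00
  m55 ⊆ -1-111 [E]
  m57 ⊆ 1--001 [E]
  m63 ⊆ -1-111,1-1111
E = {-1-111, 0-011-, 00-101, 000--0, 011-00, 1--001, 1-1111, 1000-1, 1100-0}
Petrick residual → -0010-, 0-1011, 00-010, 1-0100, 101-00
Cover = b'c'de' + bdef + a'c'de + a'cd'ef + a'b'd'ef' + a'b'de'f + a'b'c'f' + a'bce'f' + ad'e'f + ac'de'f' + acdef + ab'c'd'f + ab'ce'f' + abc'd'f'  |cover|=14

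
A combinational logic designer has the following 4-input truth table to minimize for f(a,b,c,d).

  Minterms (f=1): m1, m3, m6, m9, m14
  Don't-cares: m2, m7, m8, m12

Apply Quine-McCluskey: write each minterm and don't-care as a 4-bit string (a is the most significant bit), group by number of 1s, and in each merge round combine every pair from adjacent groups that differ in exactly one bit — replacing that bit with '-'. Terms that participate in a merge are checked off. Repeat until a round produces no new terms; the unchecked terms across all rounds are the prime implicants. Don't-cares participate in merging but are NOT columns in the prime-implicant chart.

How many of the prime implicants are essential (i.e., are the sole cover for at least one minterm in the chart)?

[col 0] 0001*, 0010*, 0011*, 0110*, 0111*, 1000*, 1001*, 1100*, 1110*
[col 1] -001, -110, 0-10*, 0-11*, 00-1, 001-*, 011-*, 1-00, 100-, 11-0
[col 2] 0-1-
Prime implicants: -001, -110, 0-1-, 00-1, 1-00, 100-, 11-0
PI chart (minterm → PIs covering it):
  1 | -001,00-1
  3 | 0-1-,00-1
  6 | -110,0-1-
  9 | -001,100-
  14 | -110,11-0
(no essential prime implicants)

0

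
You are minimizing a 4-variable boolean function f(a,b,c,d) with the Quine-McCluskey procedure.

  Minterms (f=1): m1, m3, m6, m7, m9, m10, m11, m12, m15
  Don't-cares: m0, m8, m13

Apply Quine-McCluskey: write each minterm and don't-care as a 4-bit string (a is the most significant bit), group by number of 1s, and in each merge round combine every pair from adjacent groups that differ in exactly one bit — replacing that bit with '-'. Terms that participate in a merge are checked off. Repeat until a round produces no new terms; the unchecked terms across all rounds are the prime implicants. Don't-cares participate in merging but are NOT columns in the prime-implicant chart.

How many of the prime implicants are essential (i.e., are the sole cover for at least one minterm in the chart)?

3

Round 0: 0000✓ 0001✓ 0011✓ 0110✓ 0111✓ 1000✓ 1001✓ 1010✓ 1011✓ 1100✓ 1101✓ 1111✓
Round 1: -000✓ -001✓ -011✓ -111✓ 0-11✓ 00-1✓ 000-✓ 011- 1-00✓ 1-01✓ 1-11✓ 10-0✓ 10-1✓ 100-✓ 101-✓ 11-1✓ 110-✓
Round 2: --11 -0-1 -00- 1--1 1-0- 10--
PIs = {--11, -0-1, -00-, 011-, 1--1, 1-0-, 10--}
Coverage chart:
  m1: -0-1,-00-
  m3: --11,-0-1
  m6: 011- ←essential
  m7: --11,011-
  m9: -0-1,-00-,1--1,1-0-,10--
  m10: 10-- ←essential
  m11: --11,-0-1,1--1,10--
  m12: 1-0- ←essential
  m15: --11,1--1
Essential: 011-, 1-0-, 10--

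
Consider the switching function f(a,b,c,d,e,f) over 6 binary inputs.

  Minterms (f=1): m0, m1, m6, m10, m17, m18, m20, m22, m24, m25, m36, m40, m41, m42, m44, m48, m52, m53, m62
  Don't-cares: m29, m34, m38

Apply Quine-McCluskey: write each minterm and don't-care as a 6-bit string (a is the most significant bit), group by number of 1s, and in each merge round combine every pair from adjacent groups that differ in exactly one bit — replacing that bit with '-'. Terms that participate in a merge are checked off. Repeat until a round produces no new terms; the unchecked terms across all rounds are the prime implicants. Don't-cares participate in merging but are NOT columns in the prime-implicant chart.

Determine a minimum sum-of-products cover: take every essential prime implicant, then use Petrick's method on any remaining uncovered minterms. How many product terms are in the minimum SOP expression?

[col 0] 000000*, 000001*, 000110*, 001010*, 010001*, 010010*, 010100*, 010110*, 011000*, 011001*, 011101*, 100010*, 100100*, 100110*, 101000*, 101001*, 101010*, 101100*, 110000*, 110100*, 110101*, 111110
[col 1] -00110, -01010, -10100, 0-0001, 0-0110, 00000-, 01-001, 010-10, 0101-0, 011-01, 01100-, 1-0100, 10-010, 10-100, 100-10, 1001-0, 101-00, 1010-0, 10100-, 110-00, 11010-
Prime implicants: -00110, -01010, -10100, 0-0001, 0-0110, 00000-, 01-001, 010-10, 0101-0, 011-01, 01100-, 1-0100, 10-010, 10-100, 100-10, 1001-0, 101-00, 1010-0, 10100-, 110-00, 11010-, 111110
PI chart (minterm → PIs covering it):
  0 | 00000-  (sole → essential)
  1 | 0-0001,00000-
  6 | -00110,0-0110
  10 | -01010  (sole → essential)
  17 | 0-0001,01-001
  18 | 010-10  (sole → essential)
  20 | -10100,0101-0
  22 | 0-0110,010-10,0101-0
  24 | 01100-  (sole → essential)
  25 | 01-001,011-01,01100-
  36 | 1-0100,10-100,1001-0
  40 | 101-00,1010-0,10100-
  41 | 10100-  (sole → essential)
  42 | -01010,10-010,1010-0
  44 | 10-100,101-00
  48 | 110-00  (sole → essential)
  52 | -10100,1-0100,110-00,11010-
  53 | 11010-  (sole → essential)
  62 | 111110  (sole → essential)
Essential prime implicants: -01010, 00000-, 010-10, 01100-, 10100-, 110-00, 11010-, 111110
Petrick residual → -00110, -10100, 0-0001, 10-100
Minimum SOP uses 12 PIs: b'c'def' + b'cd'ef' + bc'de'f' + a'c'd'e'f + a'b'c'd'e' + a'bc'ef' + a'bcd'e' + ab'de'f' + ab'cd'e' + abc'e'f' + abc'de' + abcdef'

12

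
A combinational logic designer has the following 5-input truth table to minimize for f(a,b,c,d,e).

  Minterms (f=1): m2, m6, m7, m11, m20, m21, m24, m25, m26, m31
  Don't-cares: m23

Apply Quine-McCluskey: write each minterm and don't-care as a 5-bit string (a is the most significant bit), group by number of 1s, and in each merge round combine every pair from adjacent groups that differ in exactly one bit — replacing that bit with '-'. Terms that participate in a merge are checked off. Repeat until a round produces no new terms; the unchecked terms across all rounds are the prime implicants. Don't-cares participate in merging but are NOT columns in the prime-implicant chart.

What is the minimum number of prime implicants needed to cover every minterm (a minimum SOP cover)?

7

[col 0] 00010*, 00110*, 00111*, 01011, 10100*, 10101*, 10111*, 11000*, 11001*, 11010*, 11111*
[col 1] -0111, 00-10, 0011-, 1-111, 101-1, 1010-, 110-0, 1100-
Prime implicants: -0111, 00-10, 0011-, 01011, 1-111, 101-1, 1010-, 110-0, 1100-
PI chart (minterm → PIs covering it):
  2 | 00-10  (sole → essential)
  6 | 00-10,0011-
  7 | -0111,0011-
  11 | 01011  (sole → essential)
  20 | 1010-  (sole → essential)
  21 | 101-1,1010-
  24 | 110-0,1100-
  25 | 1100-  (sole → essential)
  26 | 110-0  (sole → essential)
  31 | 1-111  (sole → essential)
Essential prime implicants: 00-10, 01011, 1-111, 1010-, 110-0, 1100-
Petrick residual → -0111
Minimum SOP uses 7 PIs: b'cde + a'b'de' + a'bc'de + acde + ab'cd' + abc'e' + abc'd'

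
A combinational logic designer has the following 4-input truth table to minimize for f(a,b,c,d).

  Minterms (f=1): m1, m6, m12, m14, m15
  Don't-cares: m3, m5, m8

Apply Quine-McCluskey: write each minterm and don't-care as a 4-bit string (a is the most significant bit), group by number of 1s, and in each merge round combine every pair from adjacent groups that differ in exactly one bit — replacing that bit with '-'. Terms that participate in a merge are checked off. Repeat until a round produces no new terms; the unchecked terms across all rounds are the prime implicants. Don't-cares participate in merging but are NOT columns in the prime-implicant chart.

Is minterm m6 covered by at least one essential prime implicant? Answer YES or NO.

YES

size-2^0 implicants → 0001(✓)  0011(✓)  0101(✓)  0110(✓)  1000(✓)  1100(✓)  1110(✓)  1111(✓)
size-2^1 implicants → -110  0-01  00-1  1-00  11-0  111-
Unchecked terms (primes): -110, 0-01, 00-1, 1-00, 11-0, 111-
Minterm coverage:
  m1 ⊆ 0-01,00-1
  m6 ⊆ -110 [E]
  m12 ⊆ 1-00,11-0
  m14 ⊆ -110,11-0,111-
  m15 ⊆ 111- [E]
E = {-110, 111-}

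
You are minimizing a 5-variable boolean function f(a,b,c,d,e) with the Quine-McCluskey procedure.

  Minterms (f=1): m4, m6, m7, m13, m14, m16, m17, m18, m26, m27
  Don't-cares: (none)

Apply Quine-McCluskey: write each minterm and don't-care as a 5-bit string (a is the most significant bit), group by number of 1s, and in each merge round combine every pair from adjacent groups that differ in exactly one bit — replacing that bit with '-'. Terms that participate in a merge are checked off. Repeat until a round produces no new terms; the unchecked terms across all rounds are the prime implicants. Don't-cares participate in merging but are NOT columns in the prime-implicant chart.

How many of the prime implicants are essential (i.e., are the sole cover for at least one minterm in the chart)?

6

size-2^0 implicants → 00100(✓)  00110(✓)  00111(✓)  01101  01110(✓)  10000(✓)  10001(✓)  10010(✓)  11010(✓)  11011(✓)
size-2^1 implicants → 0-110  001-0  0011-  1-010  100-0  1000-  1101-
Unchecked terms (primes): 0-110, 001-0, 0011-, 01101, 1-010, 100-0, 1000-, 1101-
Minterm coverage:
  m4 ⊆ 001-0 [E]
  m6 ⊆ 0-110,001-0,0011-
  m7 ⊆ 0011- [E]
  m13 ⊆ 01101 [E]
  m14 ⊆ 0-110 [E]
  m16 ⊆ 100-0,1000-
  m17 ⊆ 1000- [E]
  m18 ⊆ 1-010,100-0
  m26 ⊆ 1-010,1101-
  m27 ⊆ 1101- [E]
E = {0-110, 001-0, 0011-, 01101, 1000-, 1101-}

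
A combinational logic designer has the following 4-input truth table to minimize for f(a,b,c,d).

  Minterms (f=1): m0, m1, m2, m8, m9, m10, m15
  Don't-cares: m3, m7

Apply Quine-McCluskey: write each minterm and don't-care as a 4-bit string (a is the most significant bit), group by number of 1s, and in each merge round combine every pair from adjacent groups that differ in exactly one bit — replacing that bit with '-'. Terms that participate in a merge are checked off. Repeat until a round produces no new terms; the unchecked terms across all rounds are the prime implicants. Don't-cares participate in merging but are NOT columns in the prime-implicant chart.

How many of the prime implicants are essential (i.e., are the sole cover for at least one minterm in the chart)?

[col 0] 0000*, 0001*, 0010*, 0011*, 0111*, 1000*, 1001*, 1010*, 1111*
[col 1] -000*, -001*, -010*, -111, 0-11, 00-0*, 00-1*, 000-*, 001-*, 10-0*, 100-*
[col 2] -0-0, -00-, 00--
Prime implicants: -0-0, -00-, -111, 0-11, 00--
PI chart (minterm → PIs covering it):
  0 | -0-0,-00-,00--
  1 | -00-,00--
  2 | -0-0,00--
  8 | -0-0,-00-
  9 | -00-  (sole → essential)
  10 | -0-0  (sole → essential)
  15 | -111  (sole → essential)
Essential prime implicants: -0-0, -00-, -111

3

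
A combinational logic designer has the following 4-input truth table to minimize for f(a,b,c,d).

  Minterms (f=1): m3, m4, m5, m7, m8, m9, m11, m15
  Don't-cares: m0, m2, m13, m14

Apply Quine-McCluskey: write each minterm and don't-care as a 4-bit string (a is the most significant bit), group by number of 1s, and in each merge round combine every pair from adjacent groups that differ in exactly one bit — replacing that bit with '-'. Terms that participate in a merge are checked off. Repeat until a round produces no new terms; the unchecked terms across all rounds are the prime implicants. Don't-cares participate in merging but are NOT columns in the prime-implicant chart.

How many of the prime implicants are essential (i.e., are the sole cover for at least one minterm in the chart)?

[col 0] 0000*, 0010*, 0011*, 0100*, 0101*, 0111*, 1000*, 1001*, 1011*, 1101*, 1110*, 1111*
[col 1] -000, -011*, -101*, -111*, 0-00, 0-11*, 00-0, 001-, 01-1*, 010-, 1-01*, 1-11*, 10-1*, 100-, 11-1*, 111-
[col 2] --11, -1-1, 1--1
Prime implicants: --11, -000, -1-1, 0-00, 00-0, 001-, 010-, 1--1, 100-, 111-
PI chart (minterm → PIs covering it):
  3 | --11,001-
  4 | 0-00,010-
  5 | -1-1,010-
  7 | --11,-1-1
  8 | -000,100-
  9 | 1--1,100-
  11 | --11,1--1
  15 | --11,-1-1,1--1,111-
(no essential prime implicants)

0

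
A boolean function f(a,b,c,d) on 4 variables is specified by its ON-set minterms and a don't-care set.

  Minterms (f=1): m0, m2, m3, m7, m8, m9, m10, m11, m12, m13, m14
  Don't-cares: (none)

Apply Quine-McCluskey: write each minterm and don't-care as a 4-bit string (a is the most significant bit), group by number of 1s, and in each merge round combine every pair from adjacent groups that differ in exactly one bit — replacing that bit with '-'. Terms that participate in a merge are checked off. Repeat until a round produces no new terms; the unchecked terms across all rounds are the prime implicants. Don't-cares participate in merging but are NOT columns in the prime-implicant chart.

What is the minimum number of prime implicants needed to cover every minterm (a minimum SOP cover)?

5

size-2^0 implicants → 0000(✓)  0010(✓)  0011(✓)  0111(✓)  1000(✓)  1001(✓)  1010(✓)  1011(✓)  1100(✓)  1101(✓)  1110(✓)
size-2^1 implicants → -000(✓)  -010(✓)  -011(✓)  0-11  00-0(✓)  001-(✓)  1-00(✓)  1-01(✓)  1-10(✓)  10-0(✓)  10-1(✓)  100-(✓)  101-(✓)  11-0(✓)  110-(✓)
size-2^2 implicants → -0-0  -01-  1--0  1-0-  10--
Unchecked terms (primes): -0-0, -01-, 0-11, 1--0, 1-0-, 10--
Minterm coverage:
  m0 ⊆ -0-0 [E]
  m2 ⊆ -0-0,-01-
  m3 ⊆ -01-,0-11
  m7 ⊆ 0-11 [E]
  m8 ⊆ -0-0,1--0,1-0-,10--
  m9 ⊆ 1-0-,10--
  m10 ⊆ -0-0,-01-,1--0,10--
  m11 ⊆ -01-,10--
  m12 ⊆ 1--0,1-0-
  m13 ⊆ 1-0- [E]
  m14 ⊆ 1--0 [E]
E = {-0-0, 0-11, 1--0, 1-0-}
Petrick residual → -01-
Cover = b'd' + b'c + a'cd + ad' + ac'  |cover|=5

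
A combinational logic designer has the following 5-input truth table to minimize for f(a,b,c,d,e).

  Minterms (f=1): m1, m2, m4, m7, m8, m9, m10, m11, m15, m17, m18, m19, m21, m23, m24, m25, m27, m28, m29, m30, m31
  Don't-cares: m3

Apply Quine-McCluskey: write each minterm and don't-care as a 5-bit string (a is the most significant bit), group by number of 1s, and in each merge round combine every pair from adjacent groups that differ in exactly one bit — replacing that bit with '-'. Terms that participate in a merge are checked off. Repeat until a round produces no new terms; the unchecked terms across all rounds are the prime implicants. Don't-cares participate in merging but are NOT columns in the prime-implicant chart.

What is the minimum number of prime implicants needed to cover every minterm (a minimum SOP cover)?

[col 0] 00001*, 00010*, 00011*, 00100, 00111*, 01000*, 01001*, 01010*, 01011*, 01111*, 10001*, 10010*, 10011*, 10101*, 10111*, 11000*, 11001*, 11011*, 11100*, 11101*, 11110*, 11111*
[col 1] -0001*, -0010*, -0011*, -0111*, -1000*, -1001*, -1011*, -1111*, 0-001*, 0-010*, 0-011*, 0-111*, 00-11*, 000-1*, 0001-*, 01-11*, 010-0*, 010-1*, 0100-*, 0101-*, 1-001*, 1-011*, 1-101*, 1-111*, 10-01*, 10-11*, 100-1*, 1001-*, 101-1*, 11-00*, 11-01*, 11-11*, 110-1*, 1100-*, 111-0*, 111-1*, 1110-*, 1111-*
[col 2] --001*, --011*, --111*, -0-11*, -00-1*, -001-, -1-11*, -10-1*, -100-, 0--11*, 0-0-1*, 0-01-, 010--, 1--01*, 1--11*, 1-0-1*, 1-1-1*, 10--1*, 11--1*, 11-0-, 111--
[col 3] ---11, --0-1, 1---1
Prime implicants: ---11, --0-1, -001-, -100-, 0-01-, 00100, 010--, 1---1, 11-0-, 111--
PI chart (minterm → PIs covering it):
  1 | --0-1  (sole → essential)
  2 | -001-,0-01-
  4 | 00100  (sole → essential)
  7 | ---11  (sole → essential)
  8 | -100-,010--
  9 | --0-1,-100-,010--
  10 | 0-01-,010--
  11 | ---11,--0-1,0-01-,010--
  15 | ---11  (sole → essential)
  17 | --0-1,1---1
  18 | -001-  (sole → essential)
  19 | ---11,--0-1,-001-,1---1
  21 | 1---1  (sole → essential)
  23 | ---11,1---1
  24 | -100-,11-0-
  25 | --0-1,-100-,1---1,11-0-
  27 | ---11,--0-1,1---1
  28 | 11-0-,111--
  29 | 1---1,11-0-,111--
  30 | 111--  (sole → essential)
  31 | ---11,1---1,111--
Essential prime implicants: ---11, --0-1, -001-, 00100, 1---1, 111--
Petrick residual → -100-, 0-01-
Minimum SOP uses 8 PIs: de + c'e + b'c'd + bc'd' + a'c'd + a'b'cd'e' + ae + abc

8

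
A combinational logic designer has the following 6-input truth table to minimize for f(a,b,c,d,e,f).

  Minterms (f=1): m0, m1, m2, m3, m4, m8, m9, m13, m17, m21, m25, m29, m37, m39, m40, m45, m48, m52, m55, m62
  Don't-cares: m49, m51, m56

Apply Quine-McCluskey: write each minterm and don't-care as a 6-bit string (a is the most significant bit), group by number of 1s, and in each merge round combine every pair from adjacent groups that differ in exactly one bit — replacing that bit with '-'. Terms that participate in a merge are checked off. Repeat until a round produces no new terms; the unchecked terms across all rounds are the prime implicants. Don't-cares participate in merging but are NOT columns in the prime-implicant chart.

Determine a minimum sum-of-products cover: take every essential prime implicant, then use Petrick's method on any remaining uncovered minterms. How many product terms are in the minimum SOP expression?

9

size-2^0 implicants → 000000(✓)  000001(✓)  000010(✓)  000011(✓)  000100(✓)  001000(✓)  001001(✓)  001101(✓)  010001(✓)  010101(✓)  011001(✓)  011101(✓)  100101(✓)  100111(✓)  101000(✓)  101101(✓)  110000(✓)  110001(✓)  110011(✓)  110100(✓)  110111(✓)  111000(✓)  111110
size-2^1 implicants → -01000  -01101  -10001  0-0001(✓)  0-1001(✓)  0-1101(✓)  00-000(✓)  00-001(✓)  000-00  0000-0(✓)  0000-1(✓)  00000-(✓)  00001-(✓)  001-01(✓)  00100-(✓)  01-001(✓)  01-101(✓)  010-01(✓)  011-01(✓)  1-0111  1-1000  10-101  1001-1  11-000  110-00  110-11  1100-1  11000-
size-2^2 implicants → 0--001  0-1-01  00-00-  0000--  01--01
Unchecked terms (primes): -01000, -01101, -10001, 0--001, 0-1-01, 00-00-, 000-00, 0000--, 01--01, 1-0111, 1-1000, 10-101, 1001-1, 11-000, 110-00, 110-11, 1100-1, 11000-, 111110
Minterm coverage:
  m0 ⊆ 00-00-,000-00,0000--
  m1 ⊆ 0--001,00-00-,0000--
  m2 ⊆ 0000-- [E]
  m3 ⊆ 0000-- [E]
  m4 ⊆ 000-00 [E]
  m8 ⊆ -01000,00-00-
  m9 ⊆ 0--001,0-1-01,00-00-
  m13 ⊆ -01101,0-1-01
  m17 ⊆ -10001,0--001,01--01
  m21 ⊆ 01--01 [E]
  m25 ⊆ 0--001,0-1-01,01--01
  m29 ⊆ 0-1-01,01--01
  m37 ⊆ 10-101,1001-1
  m39 ⊆ 1-0111,1001-1
  m40 ⊆ -01000,1-1000
  m45 ⊆ -01101,10-101
  m48 ⊆ 11-000,110-00,11000-
  m52 ⊆ 110-00 [E]
  m55 ⊆ 1-0111,110-11
  m62 ⊆ 111110 [E]
E = {000-00, 0000--, 01--01, 110-00, 111110}
Petrick residual → -01000, 0-1-01, 1-0111, 10-101
Cover = b'cd'e'f' + a'ce'f + a'b'c'e'f' + a'b'c'd' + a'be'f + ac'def + ab'de'f + abc'e'f' + abcdef'  |cover|=9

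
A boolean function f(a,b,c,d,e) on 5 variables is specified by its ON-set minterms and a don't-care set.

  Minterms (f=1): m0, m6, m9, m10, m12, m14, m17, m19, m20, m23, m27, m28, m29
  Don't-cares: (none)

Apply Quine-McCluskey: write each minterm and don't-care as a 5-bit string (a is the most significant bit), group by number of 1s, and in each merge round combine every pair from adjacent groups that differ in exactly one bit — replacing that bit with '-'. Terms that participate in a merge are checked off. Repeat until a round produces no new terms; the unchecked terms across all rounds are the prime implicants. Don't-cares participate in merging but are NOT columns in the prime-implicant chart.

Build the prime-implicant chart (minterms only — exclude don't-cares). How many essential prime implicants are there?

9

[col 0] 00000, 00110*, 01001, 01010*, 01100*, 01110*, 10001*, 10011*, 10100*, 10111*, 11011*, 11100*, 11101*
[col 1] -1100, 0-110, 01-10, 011-0, 1-011, 1-100, 10-11, 100-1, 1110-
Prime implicants: -1100, 0-110, 00000, 01-10, 01001, 011-0, 1-011, 1-100, 10-11, 100-1, 1110-
PI chart (minterm → PIs covering it):
  0 | 00000  (sole → essential)
  6 | 0-110  (sole → essential)
  9 | 01001  (sole → essential)
  10 | 01-10  (sole → essential)
  12 | -1100,011-0
  14 | 0-110,01-10,011-0
  17 | 100-1  (sole → essential)
  19 | 1-011,10-11,100-1
  20 | 1-100  (sole → essential)
  23 | 10-11  (sole → essential)
  27 | 1-011  (sole → essential)
  28 | -1100,1-100,1110-
  29 | 1110-  (sole → essential)
Essential prime implicants: 0-110, 00000, 01-10, 01001, 1-011, 1-100, 10-11, 100-1, 1110-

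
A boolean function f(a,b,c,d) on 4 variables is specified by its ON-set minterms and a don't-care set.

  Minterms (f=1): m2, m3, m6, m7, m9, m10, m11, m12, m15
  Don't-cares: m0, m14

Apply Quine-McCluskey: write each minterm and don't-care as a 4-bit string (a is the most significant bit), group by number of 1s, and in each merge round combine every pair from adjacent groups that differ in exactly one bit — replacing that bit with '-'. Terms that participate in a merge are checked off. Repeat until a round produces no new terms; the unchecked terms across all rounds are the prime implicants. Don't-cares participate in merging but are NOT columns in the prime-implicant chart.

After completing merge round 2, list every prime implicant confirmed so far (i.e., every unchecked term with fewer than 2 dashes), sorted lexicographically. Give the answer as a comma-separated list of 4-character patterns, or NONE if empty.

Round 0: 0000✓ 0010✓ 0011✓ 0110✓ 0111✓ 1001✓ 1010✓ 1011✓ 1100✓ 1110✓ 1111✓
Round 1: -010✓ -011✓ -110✓ -111✓ 0-10✓ 0-11✓ 00-0 001-✓ 011-✓ 1-10✓ 1-11✓ 10-1 101-✓ 11-0 111-✓
Round 2: --10✓ --11✓ -01-✓ -11-✓ 0-1-✓ 1-1-✓
Round 3: --1-
PIs = {--1-, 00-0, 10-1, 11-0}

00-0, 10-1, 11-0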